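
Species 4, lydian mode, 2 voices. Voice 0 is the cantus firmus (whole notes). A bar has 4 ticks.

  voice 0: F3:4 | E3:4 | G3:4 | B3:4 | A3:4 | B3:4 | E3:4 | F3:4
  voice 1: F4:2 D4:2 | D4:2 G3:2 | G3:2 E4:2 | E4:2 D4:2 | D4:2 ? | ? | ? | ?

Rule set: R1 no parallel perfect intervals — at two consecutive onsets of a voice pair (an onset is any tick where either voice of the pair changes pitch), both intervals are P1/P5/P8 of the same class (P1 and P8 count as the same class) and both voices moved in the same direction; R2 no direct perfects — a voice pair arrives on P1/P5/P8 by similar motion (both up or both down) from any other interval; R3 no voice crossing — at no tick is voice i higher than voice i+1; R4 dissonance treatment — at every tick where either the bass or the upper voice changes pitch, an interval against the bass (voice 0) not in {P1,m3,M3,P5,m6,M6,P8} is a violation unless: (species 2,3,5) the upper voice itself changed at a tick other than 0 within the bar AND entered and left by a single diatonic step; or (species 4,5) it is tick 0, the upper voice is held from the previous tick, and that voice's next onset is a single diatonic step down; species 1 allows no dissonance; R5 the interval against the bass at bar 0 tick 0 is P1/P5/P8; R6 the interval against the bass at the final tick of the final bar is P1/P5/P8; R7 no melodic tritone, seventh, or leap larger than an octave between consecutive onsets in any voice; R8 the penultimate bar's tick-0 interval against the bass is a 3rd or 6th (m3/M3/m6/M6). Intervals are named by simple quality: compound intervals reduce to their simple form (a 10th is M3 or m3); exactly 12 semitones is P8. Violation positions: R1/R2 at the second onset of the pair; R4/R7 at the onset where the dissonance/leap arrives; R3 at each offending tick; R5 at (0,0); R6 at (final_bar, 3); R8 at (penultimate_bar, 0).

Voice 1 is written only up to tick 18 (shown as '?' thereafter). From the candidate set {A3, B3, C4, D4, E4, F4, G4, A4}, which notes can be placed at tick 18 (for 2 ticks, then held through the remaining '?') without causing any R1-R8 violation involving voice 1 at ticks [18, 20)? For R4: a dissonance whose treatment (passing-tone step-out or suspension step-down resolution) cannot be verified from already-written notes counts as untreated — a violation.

{A3, A4, C4, D4, E4, F4}

A3: legal
B3: violates R4
C4: legal
D4: legal
E4: legal
F4: legal
G4: violates R4
A4: legal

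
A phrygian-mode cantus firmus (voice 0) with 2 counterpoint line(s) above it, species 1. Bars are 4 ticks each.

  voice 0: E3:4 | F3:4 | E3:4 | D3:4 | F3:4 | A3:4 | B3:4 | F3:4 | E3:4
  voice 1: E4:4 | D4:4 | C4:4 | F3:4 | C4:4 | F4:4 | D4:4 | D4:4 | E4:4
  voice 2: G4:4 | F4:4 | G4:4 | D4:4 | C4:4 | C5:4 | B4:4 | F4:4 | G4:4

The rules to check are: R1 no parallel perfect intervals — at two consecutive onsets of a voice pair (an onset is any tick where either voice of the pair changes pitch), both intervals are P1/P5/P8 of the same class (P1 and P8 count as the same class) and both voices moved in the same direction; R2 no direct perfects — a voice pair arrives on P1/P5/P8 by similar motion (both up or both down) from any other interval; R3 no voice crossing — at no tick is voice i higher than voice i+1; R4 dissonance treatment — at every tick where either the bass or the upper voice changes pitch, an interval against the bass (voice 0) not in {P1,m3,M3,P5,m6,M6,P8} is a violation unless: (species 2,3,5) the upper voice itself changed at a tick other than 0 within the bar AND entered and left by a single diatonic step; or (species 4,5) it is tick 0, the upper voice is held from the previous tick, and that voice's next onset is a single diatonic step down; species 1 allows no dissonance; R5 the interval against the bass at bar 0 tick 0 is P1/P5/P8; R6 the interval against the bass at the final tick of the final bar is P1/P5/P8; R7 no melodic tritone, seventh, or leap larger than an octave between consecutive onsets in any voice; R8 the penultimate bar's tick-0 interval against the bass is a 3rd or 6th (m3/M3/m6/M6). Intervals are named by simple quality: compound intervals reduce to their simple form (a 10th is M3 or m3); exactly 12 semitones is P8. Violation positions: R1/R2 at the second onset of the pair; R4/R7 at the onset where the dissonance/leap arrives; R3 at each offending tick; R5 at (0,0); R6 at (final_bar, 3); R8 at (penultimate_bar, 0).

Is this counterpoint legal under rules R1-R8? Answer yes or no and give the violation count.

bar 0: v0=E3 v1=E4 v2=G4 (m3)
bar 1: v0=F3 v1=D4 v2=F4 (P8)
bar 2: v0=E3 v1=C4 v2=G4 (m3)
bar 3: v0=D3 v1=F3 v2=D4 (P8)
bar 4: v0=F3 v1=C4 v2=C4 (P5)
bar 5: v0=A3 v1=F4 v2=C5 (m3)
bar 6: v0=B3 v1=D4 v2=B4 (P8)
bar 7: v0=F3 v1=D4 v2=F4 (P8)
bar 8: v0=E3 v1=E4 v2=G4 (m3)
  R5 @ bar0.0: opens on m3
  R2 @ bar3.0: E3/G4 m3 -> D3/D4 P8 similar
  R2 @ bar4.0: D3/F3 m3 -> F3/C4 P5 similar
  R2 @ bar5.0: C4/C4 P1 -> F4/C5 P5 similar
  R1 @ bar7.0: B3/B4 P8 -> F3/F4 P8 similar
  R7 @ bar7.0: B3->F3 leap 6st
  R7 @ bar7.0: B4->F4 leap 6st
  R8 @ bar7.0: penult P8 not 3rd/6th
  R6 @ bar8.3: closes on m3

No (9 violations)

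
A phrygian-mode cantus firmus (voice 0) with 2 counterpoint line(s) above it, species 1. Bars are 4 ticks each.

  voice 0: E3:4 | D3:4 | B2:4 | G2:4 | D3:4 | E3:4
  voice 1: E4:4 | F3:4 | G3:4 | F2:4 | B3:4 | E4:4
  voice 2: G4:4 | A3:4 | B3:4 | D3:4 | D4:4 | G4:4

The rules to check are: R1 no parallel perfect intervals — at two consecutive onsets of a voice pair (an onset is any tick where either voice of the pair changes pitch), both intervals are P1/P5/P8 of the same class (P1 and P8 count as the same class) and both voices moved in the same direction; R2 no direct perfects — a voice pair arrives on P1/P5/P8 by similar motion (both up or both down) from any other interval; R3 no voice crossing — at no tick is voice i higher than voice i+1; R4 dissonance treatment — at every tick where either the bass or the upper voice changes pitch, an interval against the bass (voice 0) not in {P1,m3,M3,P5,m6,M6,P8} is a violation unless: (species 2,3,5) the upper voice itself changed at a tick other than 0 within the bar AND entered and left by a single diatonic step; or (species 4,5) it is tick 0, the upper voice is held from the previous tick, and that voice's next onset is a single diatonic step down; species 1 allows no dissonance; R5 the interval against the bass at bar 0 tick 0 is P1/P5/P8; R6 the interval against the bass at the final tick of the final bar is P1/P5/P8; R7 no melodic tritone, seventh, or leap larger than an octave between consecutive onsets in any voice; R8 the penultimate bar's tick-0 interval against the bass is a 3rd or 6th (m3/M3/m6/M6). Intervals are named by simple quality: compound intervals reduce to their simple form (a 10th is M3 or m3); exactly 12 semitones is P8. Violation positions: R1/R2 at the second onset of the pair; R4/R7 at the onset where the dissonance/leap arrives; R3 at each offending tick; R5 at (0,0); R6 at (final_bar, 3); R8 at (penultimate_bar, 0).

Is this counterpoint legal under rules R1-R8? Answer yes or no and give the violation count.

bar 0: v0=E3 v1=E4 v2=G4 (m3)
bar 1: v0=D3 v1=F3 v2=A3 (P5)
bar 2: v0=B2 v1=G3 v2=B3 (P8)
bar 3: v0=G2 v1=F2 v2=D3 (P5)
bar 4: v0=D3 v1=B3 v2=D4 (P8)
bar 5: v0=E3 v1=E4 v2=G4 (m3)
  R5 @ bar0.0: opens on m3
  R2 @ bar1.0: E3/G4 m3 -> D3/A3 P5 similar
  R7 @ bar1.0: E4->F3 leap 11st
  R7 @ bar1.0: G4->A3 leap 10st
  R2 @ bar3.0: B2/B3 P8 -> G2/D3 P5 similar
  R3 @ bar3.0: G2 above F2
  R4 @ bar3.0: G2/F2 M2 untreated
  R7 @ bar3.0: G3->F2 leap 14st
  R3 @ bar3.1: G2 above F2
  R3 @ bar3.2: G2 above F2
  R3 @ bar3.3: G2 above F2
  R2 @ bar4.0: G2/D3 P5 -> D3/D4 P8 similar
  R7 @ bar4.0: F2->B3 leap 18st
  R8 @ bar4.0: penult P8 not 3rd/6th
  R2 @ bar5.0: D3/B3 M6 -> E3/E4 P8 similar
  R6 @ bar5.3: closes on m3

No (16 violations)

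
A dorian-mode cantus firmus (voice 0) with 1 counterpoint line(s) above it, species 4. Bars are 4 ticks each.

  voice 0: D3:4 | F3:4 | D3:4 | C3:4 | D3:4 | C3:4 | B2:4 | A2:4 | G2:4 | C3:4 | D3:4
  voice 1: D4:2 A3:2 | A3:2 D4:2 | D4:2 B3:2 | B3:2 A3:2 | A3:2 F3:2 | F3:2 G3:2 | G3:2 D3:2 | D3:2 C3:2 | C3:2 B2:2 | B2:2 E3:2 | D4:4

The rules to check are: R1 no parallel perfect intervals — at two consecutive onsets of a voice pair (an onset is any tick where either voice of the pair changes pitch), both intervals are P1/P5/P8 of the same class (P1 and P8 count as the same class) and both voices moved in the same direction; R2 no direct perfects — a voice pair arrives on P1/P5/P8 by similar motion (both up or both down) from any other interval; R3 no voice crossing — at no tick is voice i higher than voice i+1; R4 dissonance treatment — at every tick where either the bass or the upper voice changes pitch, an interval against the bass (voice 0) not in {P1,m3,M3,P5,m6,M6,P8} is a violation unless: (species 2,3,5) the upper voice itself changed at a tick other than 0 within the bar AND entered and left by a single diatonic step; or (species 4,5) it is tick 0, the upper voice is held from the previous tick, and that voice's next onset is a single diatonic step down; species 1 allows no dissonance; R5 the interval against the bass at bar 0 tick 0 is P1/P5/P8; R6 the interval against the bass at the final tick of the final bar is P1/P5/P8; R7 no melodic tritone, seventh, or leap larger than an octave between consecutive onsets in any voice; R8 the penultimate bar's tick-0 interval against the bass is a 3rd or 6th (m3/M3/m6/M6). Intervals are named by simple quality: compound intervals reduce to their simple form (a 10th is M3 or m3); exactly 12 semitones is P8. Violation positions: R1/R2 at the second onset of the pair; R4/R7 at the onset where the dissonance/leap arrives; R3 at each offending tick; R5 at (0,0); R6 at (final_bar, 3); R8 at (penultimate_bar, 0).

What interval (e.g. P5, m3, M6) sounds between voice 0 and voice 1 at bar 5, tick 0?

P4

voice 0=C3 voice 1=F3 -> P4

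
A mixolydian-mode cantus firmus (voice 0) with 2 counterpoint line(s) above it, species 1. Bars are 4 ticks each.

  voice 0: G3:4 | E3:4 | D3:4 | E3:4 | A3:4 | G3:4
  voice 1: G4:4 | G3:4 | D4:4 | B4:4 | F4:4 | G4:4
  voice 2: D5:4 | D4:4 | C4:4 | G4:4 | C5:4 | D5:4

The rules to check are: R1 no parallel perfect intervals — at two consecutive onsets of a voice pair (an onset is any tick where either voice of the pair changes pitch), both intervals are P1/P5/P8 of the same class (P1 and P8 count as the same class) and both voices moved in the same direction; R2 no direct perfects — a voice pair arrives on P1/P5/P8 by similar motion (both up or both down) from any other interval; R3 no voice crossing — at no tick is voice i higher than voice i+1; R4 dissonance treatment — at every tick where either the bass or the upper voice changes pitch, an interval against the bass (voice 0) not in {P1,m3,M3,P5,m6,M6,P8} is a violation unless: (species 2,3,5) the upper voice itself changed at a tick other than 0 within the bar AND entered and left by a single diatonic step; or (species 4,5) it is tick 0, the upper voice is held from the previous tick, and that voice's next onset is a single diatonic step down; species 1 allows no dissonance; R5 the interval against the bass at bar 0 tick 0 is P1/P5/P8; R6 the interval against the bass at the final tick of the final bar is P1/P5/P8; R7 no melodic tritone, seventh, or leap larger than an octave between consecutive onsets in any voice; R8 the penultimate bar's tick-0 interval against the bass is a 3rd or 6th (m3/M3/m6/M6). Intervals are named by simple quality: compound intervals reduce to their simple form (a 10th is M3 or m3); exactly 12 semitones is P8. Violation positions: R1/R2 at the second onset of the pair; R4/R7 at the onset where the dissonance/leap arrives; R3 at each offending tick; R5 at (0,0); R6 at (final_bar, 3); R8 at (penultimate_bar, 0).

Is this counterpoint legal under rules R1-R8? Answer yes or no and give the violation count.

bar 0: v0=G3 v1=G4 v2=D5 (P5)
bar 1: v0=E3 v1=G3 v2=D4 (m7)
bar 2: v0=D3 v1=D4 v2=C4 (m7)
bar 3: v0=E3 v1=B4 v2=G4 (m3)
bar 4: v0=A3 v1=F4 v2=C5 (m3)
bar 5: v0=G3 v1=G4 v2=D5 (P5)
  R1 @ bar1.0: G4/D5 P5 -> G3/D4 P5 similar
  R4 @ bar1.0: E3/D4 m7 untreated
  R3 @ bar2.0: D4 above C4
  R4 @ bar2.0: D3/C4 m7 untreated
  R3 @ bar2.1: D4 above C4
  R3 @ bar2.2: D4 above C4
  R3 @ bar2.3: D4 above C4
  R2 @ bar3.0: D3/D4 P8 -> E3/B4 P5 similar
  R3 @ bar3.0: B4 above G4
  R3 @ bar3.1: B4 above G4
  R3 @ bar3.2: B4 above G4
  R3 @ bar3.3: B4 above G4
  R7 @ bar4.0: B4->F4 leap 6st
  R1 @ bar5.0: F4/C5 P5 -> G4/D5 P5 similar

No (14 violations)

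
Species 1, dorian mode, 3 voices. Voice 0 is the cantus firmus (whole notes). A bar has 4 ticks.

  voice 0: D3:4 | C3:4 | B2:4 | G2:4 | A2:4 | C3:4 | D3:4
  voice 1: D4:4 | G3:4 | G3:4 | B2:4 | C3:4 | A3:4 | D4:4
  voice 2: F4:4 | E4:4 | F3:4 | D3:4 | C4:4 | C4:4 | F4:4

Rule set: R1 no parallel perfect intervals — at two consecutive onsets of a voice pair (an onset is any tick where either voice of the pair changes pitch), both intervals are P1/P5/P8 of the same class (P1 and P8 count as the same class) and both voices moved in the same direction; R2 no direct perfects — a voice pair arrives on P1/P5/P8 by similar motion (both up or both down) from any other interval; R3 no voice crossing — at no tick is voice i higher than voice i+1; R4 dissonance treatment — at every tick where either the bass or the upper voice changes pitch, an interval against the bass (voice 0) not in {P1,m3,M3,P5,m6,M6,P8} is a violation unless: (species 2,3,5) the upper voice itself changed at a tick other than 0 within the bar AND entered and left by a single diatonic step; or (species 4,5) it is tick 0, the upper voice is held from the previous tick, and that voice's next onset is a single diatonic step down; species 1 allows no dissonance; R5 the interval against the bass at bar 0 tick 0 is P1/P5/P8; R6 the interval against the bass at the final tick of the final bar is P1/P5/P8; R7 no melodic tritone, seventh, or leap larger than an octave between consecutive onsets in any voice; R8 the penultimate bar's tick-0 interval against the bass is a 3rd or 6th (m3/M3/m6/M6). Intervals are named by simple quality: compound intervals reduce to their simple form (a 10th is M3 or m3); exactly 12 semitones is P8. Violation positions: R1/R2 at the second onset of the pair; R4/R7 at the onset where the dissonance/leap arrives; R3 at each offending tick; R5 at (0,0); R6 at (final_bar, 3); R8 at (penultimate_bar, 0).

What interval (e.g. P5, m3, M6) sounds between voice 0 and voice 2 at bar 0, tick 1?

m3

voice 0=D3 voice 2=F4 -> m3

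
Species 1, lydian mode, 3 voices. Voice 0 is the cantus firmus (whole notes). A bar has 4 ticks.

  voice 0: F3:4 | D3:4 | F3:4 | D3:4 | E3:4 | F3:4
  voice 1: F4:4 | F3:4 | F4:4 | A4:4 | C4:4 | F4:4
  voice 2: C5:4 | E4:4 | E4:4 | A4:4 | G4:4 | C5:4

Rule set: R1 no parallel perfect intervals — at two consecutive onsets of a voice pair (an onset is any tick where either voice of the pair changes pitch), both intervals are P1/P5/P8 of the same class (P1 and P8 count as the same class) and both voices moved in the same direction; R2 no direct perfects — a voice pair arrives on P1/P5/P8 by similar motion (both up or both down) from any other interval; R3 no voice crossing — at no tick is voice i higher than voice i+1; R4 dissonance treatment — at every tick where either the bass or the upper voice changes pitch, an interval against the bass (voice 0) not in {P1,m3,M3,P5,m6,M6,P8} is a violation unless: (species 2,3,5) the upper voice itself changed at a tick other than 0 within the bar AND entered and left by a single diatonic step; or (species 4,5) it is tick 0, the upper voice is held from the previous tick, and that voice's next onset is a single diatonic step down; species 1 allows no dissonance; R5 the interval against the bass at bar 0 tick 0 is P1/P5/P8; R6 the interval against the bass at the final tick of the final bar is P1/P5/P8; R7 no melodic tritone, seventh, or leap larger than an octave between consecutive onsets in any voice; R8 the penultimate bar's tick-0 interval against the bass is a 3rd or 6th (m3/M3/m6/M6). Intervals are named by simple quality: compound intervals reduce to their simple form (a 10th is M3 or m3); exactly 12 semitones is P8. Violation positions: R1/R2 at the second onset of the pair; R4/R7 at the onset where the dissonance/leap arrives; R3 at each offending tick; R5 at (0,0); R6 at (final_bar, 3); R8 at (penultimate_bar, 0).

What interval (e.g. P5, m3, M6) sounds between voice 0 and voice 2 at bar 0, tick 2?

P5

voice 0=F3 voice 2=C5 -> P5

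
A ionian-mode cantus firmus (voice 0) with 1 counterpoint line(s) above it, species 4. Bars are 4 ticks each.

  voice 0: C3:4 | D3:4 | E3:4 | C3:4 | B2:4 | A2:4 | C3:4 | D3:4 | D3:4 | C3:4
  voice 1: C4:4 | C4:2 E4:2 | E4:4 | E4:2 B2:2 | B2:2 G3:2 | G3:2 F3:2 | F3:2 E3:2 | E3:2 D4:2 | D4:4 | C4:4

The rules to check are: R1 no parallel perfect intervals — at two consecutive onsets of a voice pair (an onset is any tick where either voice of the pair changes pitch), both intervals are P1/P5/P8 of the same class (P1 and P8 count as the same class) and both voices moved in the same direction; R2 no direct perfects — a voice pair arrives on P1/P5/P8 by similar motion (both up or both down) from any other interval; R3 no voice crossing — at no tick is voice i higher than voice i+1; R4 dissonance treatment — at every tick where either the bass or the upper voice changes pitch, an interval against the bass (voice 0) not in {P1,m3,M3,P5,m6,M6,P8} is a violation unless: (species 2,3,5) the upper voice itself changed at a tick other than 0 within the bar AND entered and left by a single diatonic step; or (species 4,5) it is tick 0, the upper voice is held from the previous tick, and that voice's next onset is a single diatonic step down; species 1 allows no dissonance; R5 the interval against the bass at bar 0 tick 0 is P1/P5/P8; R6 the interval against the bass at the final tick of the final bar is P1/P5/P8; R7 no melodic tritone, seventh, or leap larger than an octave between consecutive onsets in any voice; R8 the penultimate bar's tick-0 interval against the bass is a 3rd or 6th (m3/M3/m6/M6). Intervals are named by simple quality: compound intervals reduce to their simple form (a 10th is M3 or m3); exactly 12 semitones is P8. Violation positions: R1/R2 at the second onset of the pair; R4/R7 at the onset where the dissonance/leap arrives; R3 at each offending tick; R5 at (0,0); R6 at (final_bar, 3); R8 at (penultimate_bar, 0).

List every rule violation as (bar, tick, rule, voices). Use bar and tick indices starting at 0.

(1, 0, R4, (0, 1))
(1, 2, R4, (0, 1))
(3, 2, R3, (0, 1))
(3, 2, R4, (0, 1))
(3, 2, R7, (1,))
(3, 3, R3, (0, 1))
(7, 0, R4, (0, 1))
(7, 2, R7, (1,))
(8, 0, R8, (0, 1))
(9, 0, R1, (0, 1))

bar 0: v0=C3 v1=C4 downbeat P8
bar 1: v0=D3 v1=C4 downbeat m7
bar 2: v0=E3 v1=E4 downbeat P8
bar 3: v0=C3 v1=E4 downbeat M3
bar 4: v0=B2 v1=B2 downbeat P1
bar 5: v0=A2 v1=G3 downbeat m7
bar 6: v0=C3 v1=F3 downbeat P4
bar 7: v0=D3 v1=E3 downbeat M2
bar 8: v0=D3 v1=D4 downbeat P8
bar 9: v0=C3 v1=C4 downbeat P8
  -> R4 @ bar 1 tick 0 v(0, 1): D3/C4 m7 untreated
  -> R4 @ bar 1 tick 2 v(0, 1): D3/E4 M2 untreated
  -> R3 @ bar 3 tick 2 v(0, 1): C3 above B2
  -> R4 @ bar 3 tick 2 v(0, 1): C3/B2 m2 untreated
  -> R7 @ bar 3 tick 2 v(1,): E4->B2 leap 17st
  -> R3 @ bar 3 tick 3 v(0, 1): C3 above B2
  -> R4 @ bar 7 tick 0 v(0, 1): D3/E3 M2 untreated
  -> R7 @ bar 7 tick 2 v(1,): E3->D4 leap 10st
  -> R8 @ bar 8 tick 0 v(0, 1): penult P8 not 3rd/6th
  -> R1 @ bar 9 tick 0 v(0, 1): D3/D4 P8 -> C3/C4 P8 similar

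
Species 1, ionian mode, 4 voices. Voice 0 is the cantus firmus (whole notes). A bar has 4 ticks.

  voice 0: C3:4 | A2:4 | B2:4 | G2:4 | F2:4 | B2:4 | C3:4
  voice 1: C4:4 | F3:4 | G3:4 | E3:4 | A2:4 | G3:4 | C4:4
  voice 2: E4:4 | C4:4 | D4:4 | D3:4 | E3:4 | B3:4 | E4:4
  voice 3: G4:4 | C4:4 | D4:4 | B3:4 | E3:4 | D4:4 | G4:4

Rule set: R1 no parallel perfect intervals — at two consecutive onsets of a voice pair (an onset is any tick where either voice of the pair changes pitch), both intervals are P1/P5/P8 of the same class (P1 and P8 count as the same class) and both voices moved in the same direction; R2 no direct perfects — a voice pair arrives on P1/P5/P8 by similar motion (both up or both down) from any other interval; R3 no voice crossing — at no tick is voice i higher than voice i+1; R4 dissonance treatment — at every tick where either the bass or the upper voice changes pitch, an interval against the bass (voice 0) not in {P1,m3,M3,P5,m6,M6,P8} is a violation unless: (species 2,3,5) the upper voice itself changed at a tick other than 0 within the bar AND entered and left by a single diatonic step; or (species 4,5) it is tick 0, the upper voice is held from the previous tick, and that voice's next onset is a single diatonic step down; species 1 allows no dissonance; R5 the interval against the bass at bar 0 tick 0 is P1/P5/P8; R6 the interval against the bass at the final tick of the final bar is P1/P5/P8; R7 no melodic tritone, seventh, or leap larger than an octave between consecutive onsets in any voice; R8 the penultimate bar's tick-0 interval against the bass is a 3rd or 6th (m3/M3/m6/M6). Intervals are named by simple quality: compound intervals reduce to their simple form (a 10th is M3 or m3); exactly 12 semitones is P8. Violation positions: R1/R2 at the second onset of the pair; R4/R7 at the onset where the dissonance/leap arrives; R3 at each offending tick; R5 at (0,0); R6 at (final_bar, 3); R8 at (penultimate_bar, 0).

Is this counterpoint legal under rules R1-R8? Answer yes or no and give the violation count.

bar 0: v0=C3 v1=C4 v2=E4 v3=G4 (P5)
bar 1: v0=A2 v1=F3 v2=C4 v3=C4 (m3)
bar 2: v0=B2 v1=G3 v2=D4 v3=D4 (m3)
bar 3: v0=G2 v1=E3 v2=D3 v3=B3 (M3)
bar 4: v0=F2 v1=A2 v2=E3 v3=E3 (M7)
bar 5: v0=B2 v1=G3 v2=B3 v3=D4 (m3)
bar 6: v0=C3 v1=C4 v2=E4 v3=G4 (P5)
  R5 @ bar0.0: opens on M3
  R1 @ bar1.0: C4/G4 P5 -> F3/C4 P5 similar
  R2 @ bar1.0: C4/E4 M3 -> F3/C4 P5 similar
  R2 @ bar1.0: E4/G4 m3 -> C4/C4 P1 similar
  R1 @ bar2.0: F3/C4 P5 -> G3/D4 P5 similar
  R1 @ bar2.0: F3/C4 P5 -> G3/D4 P5 similar
  R1 @ bar2.0: C4/C4 P1 -> D4/D4 P1 similar
  R1 @ bar3.0: G3/D4 P5 -> E3/B3 P5 similar
  R2 @ bar3.0: B2/D4 m3 -> G2/D3 P5 similar
  R3 @ bar3.0: E3 above D3
  R3 @ bar3.1: E3 above D3
  R3 @ bar3.2: E3 above D3
  R3 @ bar3.3: E3 above D3
  R1 @ bar4.0: E3/B3 P5 -> A2/E3 P5 similar
  R4 @ bar4.0: F2/E3 M7 untreated
  R4 @ bar4.0: F2/E3 M7 untreated
  R1 @ bar5.0: A2/E3 P5 -> G3/D4 P5 similar
  R2 @ bar5.0: F2/E3 M7 -> B2/B3 P8 similar
  R7 @ bar5.0: F2->B2 leap 6st
  R7 @ bar5.0: A2->G3 leap 10st
  R7 @ bar5.0: E3->D4 leap 10st
  R8 @ bar5.0: penult P8 not 3rd/6th
  R1 @ bar6.0: G3/D4 P5 -> C4/G4 P5 similar
  R2 @ bar6.0: B2/G3 m6 -> C3/C4 P8 similar
  R2 @ bar6.0: B2/D4 m3 -> C3/G4 P5 similar
  R6 @ bar6.3: closes on M3

No (26 violations)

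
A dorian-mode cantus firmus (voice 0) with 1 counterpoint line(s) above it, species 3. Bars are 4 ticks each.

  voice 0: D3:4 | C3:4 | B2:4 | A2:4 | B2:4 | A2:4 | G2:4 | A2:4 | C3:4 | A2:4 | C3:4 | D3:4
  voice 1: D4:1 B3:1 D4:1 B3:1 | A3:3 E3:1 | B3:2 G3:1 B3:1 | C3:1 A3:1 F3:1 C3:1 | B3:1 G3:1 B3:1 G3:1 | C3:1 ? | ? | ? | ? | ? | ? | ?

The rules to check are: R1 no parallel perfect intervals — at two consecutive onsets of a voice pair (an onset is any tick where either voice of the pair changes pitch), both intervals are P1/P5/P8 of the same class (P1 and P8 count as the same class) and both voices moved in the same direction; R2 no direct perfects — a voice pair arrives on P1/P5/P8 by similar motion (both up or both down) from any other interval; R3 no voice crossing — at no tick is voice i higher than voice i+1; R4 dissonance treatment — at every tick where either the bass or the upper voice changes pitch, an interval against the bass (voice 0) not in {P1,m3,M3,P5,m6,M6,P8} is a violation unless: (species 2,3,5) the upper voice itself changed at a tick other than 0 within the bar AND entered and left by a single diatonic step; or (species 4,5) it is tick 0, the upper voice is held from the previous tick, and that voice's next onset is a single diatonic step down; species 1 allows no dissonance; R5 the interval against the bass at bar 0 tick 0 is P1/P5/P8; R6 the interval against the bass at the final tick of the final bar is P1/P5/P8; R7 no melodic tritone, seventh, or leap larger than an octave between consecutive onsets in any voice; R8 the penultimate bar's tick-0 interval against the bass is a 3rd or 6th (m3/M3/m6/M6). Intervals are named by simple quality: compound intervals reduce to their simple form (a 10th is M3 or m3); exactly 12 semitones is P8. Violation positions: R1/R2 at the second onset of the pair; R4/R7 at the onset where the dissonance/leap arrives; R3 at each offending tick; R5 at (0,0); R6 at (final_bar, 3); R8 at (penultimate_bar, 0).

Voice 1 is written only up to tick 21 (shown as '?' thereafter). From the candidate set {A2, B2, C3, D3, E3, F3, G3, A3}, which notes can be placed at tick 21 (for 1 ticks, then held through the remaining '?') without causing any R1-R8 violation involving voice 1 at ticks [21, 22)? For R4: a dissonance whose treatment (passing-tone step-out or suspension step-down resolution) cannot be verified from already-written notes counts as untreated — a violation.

A2: legal
B2: violates R4
C3: legal
D3: violates R4
E3: legal
F3: legal
G3: violates R4
A3: legal

{A2, A3, C3, E3, F3}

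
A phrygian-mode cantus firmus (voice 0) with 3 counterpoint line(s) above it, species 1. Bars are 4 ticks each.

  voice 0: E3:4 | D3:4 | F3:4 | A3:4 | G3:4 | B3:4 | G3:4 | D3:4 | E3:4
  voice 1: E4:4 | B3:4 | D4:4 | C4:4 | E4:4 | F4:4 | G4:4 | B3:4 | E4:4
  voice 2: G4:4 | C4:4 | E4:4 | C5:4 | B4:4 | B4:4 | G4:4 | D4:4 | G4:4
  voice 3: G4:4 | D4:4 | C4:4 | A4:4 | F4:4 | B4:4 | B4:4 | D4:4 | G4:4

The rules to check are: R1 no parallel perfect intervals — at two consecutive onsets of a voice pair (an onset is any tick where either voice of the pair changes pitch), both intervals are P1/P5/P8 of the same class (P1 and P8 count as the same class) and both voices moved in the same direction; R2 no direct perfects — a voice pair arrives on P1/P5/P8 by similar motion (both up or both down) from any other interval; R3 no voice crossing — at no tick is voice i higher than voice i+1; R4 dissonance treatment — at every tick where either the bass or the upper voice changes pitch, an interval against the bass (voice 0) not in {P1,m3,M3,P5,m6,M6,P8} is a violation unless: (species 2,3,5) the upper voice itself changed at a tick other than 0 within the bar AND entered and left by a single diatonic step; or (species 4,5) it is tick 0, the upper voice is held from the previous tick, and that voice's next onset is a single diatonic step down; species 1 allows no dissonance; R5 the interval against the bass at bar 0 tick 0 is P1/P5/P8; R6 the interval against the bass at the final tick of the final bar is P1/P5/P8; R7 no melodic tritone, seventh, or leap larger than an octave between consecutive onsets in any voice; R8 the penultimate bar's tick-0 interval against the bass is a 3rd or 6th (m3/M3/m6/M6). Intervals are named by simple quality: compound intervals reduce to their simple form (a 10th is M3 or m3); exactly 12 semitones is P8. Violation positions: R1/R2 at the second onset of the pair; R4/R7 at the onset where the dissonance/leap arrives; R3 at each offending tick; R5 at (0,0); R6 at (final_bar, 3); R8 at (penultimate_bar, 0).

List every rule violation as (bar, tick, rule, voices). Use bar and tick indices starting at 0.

(0, 0, R5, (0, 2))
(0, 0, R5, (0, 3))
(1, 0, R2, (0, 3))
(1, 0, R4, (0, 2))
(2, 0, R3, (2, 3))
(2, 0, R4, (0, 2))
(2, 1, R3, (2, 3))
(2, 2, R3, (2, 3))
(2, 3, R3, (2, 3))
(3, 0, R2, (0, 3))
(3, 0, R3, (2, 3))
(3, 1, R3, (2, 3))
(3, 2, R3, (2, 3))
(3, 3, R3, (2, 3))
(4, 0, R3, (2, 3))
(4, 0, R4, (0, 3))
(4, 1, R3, (2, 3))
(4, 2, R3, (2, 3))
(4, 3, R3, (2, 3))
(5, 0, R2, (0, 3))
(5, 0, R4, (0, 1))
(5, 0, R7, (3,))
(6, 0, R1, (0, 2))
(7, 0, R1, (0, 2))
(7, 0, R2, (0, 3))
(7, 0, R2, (2, 3))
(7, 0, R8, (0, 2))
(7, 0, R8, (0, 3))
(8, 0, R1, (2, 3))
(8, 0, R2, (0, 1))
(8, 3, R6, (0, 2))
(8, 3, R6, (0, 3))

bar 0: v0=E3 v1=E4 v2=G4 v3=G4 downbeat m3
bar 1: v0=D3 v1=B3 v2=C4 v3=D4 downbeat P8
bar 2: v0=F3 v1=D4 v2=E4 v3=C4 downbeat P5
bar 3: v0=A3 v1=C4 v2=C5 v3=A4 downbeat P8
bar 4: v0=G3 v1=E4 v2=B4 v3=F4 downbeat m7
bar 5: v0=B3 v1=F4 v2=B4 v3=B4 downbeat P8
bar 6: v0=G3 v1=G4 v2=G4 v3=B4 downbeat M3
bar 7: v0=D3 v1=B3 v2=D4 v3=D4 downbeat P8
bar 8: v0=E3 v1=E4 v2=G4 v3=G4 downbeat m3
  -> R5 @ bar 0 tick 0 v(0, 2): opens on m3
  -> R5 @ bar 0 tick 0 v(0, 3): opens on m3
  -> R2 @ bar 1 tick 0 v(0, 3): E3/G4 m3 -> D3/D4 P8 similar
  -> R4 @ bar 1 tick 0 v(0, 2): D3/C4 m7 untreated
  -> R3 @ bar 2 tick 0 v(2, 3): E4 above C4
  -> R4 @ bar 2 tick 0 v(0, 2): F3/E4 M7 untreated
  -> R3 @ bar 2 tick 1 v(2, 3): E4 above C4
  -> R3 @ bar 2 tick 2 v(2, 3): E4 above C4
  -> R3 @ bar 2 tick 3 v(2, 3): E4 above C4
  -> R2 @ bar 3 tick 0 v(0, 3): F3/C4 P5 -> A3/A4 P8 similar
  -> R3 @ bar 3 tick 0 v(2, 3): C5 above A4
  -> R3 @ bar 3 tick 1 v(2, 3): C5 above A4
  -> R3 @ bar 3 tick 2 v(2, 3): C5 above A4
  -> R3 @ bar 3 tick 3 v(2, 3): C5 above A4
  -> R3 @ bar 4 tick 0 v(2, 3): B4 above F4
  -> R4 @ bar 4 tick 0 v(0, 3): G3/F4 m7 untreated
  -> R3 @ bar 4 tick 1 v(2, 3): B4 above F4
  -> R3 @ bar 4 tick 2 v(2, 3): B4 above F4
  -> R3 @ bar 4 tick 3 v(2, 3): B4 above F4
  -> R2 @ bar 5 tick 0 v(0, 3): G3/F4 m7 -> B3/B4 P8 similar
  -> R4 @ bar 5 tick 0 v(0, 1): B3/F4 TT untreated
  -> R7 @ bar 5 tick 0 v(3,): F4->B4 leap 6st
  -> R1 @ bar 6 tick 0 v(0, 2): B3/B4 P8 -> G3/G4 P8 similar
  -> R1 @ bar 7 tick 0 v(0, 2): G3/G4 P8 -> D3/D4 P8 similar
  -> R2 @ bar 7 tick 0 v(0, 3): G3/B4 M3 -> D3/D4 P8 similar
  -> R2 @ bar 7 tick 0 v(2, 3): G4/B4 M3 -> D4/D4 P1 similar
  -> R8 @ bar 7 tick 0 v(0, 2): penult P8 not 3rd/6th
  -> R8 @ bar 7 tick 0 v(0, 3): penult P8 not 3rd/6th
  -> R1 @ bar 8 tick 0 v(2, 3): D4/D4 P1 -> G4/G4 P1 similar
  -> R2 @ bar 8 tick 0 v(0, 1): D3/B3 M6 -> E3/E4 P8 similar
  -> R6 @ bar 8 tick 3 v(0, 2): closes on m3
  -> R6 @ bar 8 tick 3 v(0, 3): closes on m3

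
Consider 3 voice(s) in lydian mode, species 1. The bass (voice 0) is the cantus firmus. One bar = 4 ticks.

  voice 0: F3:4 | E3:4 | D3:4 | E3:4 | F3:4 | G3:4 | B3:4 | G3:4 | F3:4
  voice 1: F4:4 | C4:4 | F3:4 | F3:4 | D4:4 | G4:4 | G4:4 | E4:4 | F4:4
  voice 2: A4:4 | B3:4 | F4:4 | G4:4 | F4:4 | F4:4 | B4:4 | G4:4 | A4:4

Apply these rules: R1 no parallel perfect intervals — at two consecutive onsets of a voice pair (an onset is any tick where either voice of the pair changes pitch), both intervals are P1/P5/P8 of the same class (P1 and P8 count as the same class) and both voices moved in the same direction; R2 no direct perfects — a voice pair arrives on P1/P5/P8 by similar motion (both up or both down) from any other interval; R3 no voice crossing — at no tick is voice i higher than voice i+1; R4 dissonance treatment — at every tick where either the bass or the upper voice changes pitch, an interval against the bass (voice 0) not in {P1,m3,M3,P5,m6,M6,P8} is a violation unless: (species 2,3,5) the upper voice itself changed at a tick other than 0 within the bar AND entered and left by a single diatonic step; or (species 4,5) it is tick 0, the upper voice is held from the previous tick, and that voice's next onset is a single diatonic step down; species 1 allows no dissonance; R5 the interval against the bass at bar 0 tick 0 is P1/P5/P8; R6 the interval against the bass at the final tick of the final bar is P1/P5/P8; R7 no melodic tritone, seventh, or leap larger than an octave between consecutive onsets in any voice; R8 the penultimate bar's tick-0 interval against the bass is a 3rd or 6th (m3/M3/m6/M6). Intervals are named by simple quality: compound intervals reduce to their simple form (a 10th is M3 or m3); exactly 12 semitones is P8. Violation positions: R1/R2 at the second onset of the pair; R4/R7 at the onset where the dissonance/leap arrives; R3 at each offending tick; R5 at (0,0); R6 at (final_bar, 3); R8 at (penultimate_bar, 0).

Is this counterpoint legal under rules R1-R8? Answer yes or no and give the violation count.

bar 0: v0=F3 v1=F4 v2=A4 (M3)
bar 1: v0=E3 v1=C4 v2=B3 (P5)
bar 2: v0=D3 v1=F3 v2=F4 (m3)
bar 3: v0=E3 v1=F3 v2=G4 (m3)
bar 4: v0=F3 v1=D4 v2=F4 (P8)
bar 5: v0=G3 v1=G4 v2=F4 (m7)
bar 6: v0=B3 v1=G4 v2=B4 (P8)
bar 7: v0=G3 v1=E4 v2=G4 (P8)
bar 8: v0=F3 v1=F4 v2=A4 (M3)
  R5 @ bar0.0: opens on M3
  R2 @ bar1.0: F3/A4 M3 -> E3/B3 P5 similar
  R3 @ bar1.0: C4 above B3
  R7 @ bar1.0: A4->B3 leap 10st
  R3 @ bar1.1: C4 above B3
  R3 @ bar1.2: C4 above B3
  R3 @ bar1.3: C4 above B3
  R7 @ bar2.0: B3->F4 leap 6st
  R4 @ bar3.0: E3/F3 m2 untreated
  R2 @ bar5.0: F3/D4 M6 -> G3/G4 P8 similar
  R3 @ bar5.0: G4 above F4
  R4 @ bar5.0: G3/F4 m7 untreated
  R3 @ bar5.1: G4 above F4
  R3 @ bar5.2: G4 above F4
  R3 @ bar5.3: G4 above F4
  R2 @ bar6.0: G3/F4 m7 -> B3/B4 P8 similar
  R7 @ bar6.0: F4->B4 leap 6st
  R1 @ bar7.0: B3/B4 P8 -> G3/G4 P8 similar
  R8 @ bar7.0: penult P8 not 3rd/6th
  R6 @ bar8.3: closes on M3

No (20 violations)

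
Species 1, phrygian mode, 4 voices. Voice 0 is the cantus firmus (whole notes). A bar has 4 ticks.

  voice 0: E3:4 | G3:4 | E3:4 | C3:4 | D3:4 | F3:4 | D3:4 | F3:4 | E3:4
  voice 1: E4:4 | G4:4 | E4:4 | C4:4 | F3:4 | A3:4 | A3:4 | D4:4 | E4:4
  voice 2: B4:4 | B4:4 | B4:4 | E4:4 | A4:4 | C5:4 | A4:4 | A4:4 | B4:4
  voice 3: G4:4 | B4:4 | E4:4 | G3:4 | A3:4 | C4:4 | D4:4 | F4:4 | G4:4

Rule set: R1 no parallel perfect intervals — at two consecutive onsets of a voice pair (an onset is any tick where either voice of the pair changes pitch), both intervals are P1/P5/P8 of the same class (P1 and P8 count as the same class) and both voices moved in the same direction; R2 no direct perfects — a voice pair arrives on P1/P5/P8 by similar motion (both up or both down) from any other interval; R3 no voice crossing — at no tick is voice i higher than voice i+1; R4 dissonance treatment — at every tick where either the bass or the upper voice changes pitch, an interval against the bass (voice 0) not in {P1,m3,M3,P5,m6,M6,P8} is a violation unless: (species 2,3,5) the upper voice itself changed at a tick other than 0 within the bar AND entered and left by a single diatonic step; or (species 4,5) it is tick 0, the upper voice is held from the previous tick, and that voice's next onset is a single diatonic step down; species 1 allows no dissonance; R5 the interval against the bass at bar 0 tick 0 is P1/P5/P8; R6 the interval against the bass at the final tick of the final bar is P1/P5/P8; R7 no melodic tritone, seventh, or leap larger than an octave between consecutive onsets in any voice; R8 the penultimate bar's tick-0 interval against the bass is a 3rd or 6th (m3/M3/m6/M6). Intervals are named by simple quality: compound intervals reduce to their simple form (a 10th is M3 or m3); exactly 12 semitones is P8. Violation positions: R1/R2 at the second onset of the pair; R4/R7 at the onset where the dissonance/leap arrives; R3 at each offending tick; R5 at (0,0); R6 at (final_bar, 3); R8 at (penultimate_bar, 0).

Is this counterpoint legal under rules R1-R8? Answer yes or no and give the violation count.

No (50 violations)

bar 0: v0=E3 v1=E4 v2=B4 v3=G4 (m3)
bar 1: v0=G3 v1=G4 v2=B4 v3=B4 (M3)
bar 2: v0=E3 v1=E4 v2=B4 v3=E4 (P8)
bar 3: v0=C3 v1=C4 v2=E4 v3=G3 (P5)
bar 4: v0=D3 v1=F3 v2=A4 v3=A3 (P5)
bar 5: v0=F3 v1=A3 v2=C5 v3=C4 (P5)
bar 6: v0=D3 v1=A3 v2=A4 v3=D4 (P8)
bar 7: v0=F3 v1=D4 v2=A4 v3=F4 (P8)
bar 8: v0=E3 v1=E4 v2=B4 v3=G4 (m3)
  R3 @ bar0.0: B4 above G4
  R5 @ bar0.0: opens on m3
  R3 @ bar0.1: B4 above G4
  R3 @ bar0.2: B4 above G4
  R3 @ bar0.3: B4 above G4
  R1 @ bar1.0: E3/E4 P8 -> G3/G4 P8 similar
  R1 @ bar2.0: G3/G4 P8 -> E3/E4 P8 similar
  R2 @ bar2.0: G3/B4 M3 -> E3/E4 P8 similar
  R2 @ bar2.0: G4/B4 M3 -> E4/E4 P1 similar
  R3 @ bar2.0: B4 above E4
  R3 @ bar2.1: B4 above E4
  R3 @ bar2.2: B4 above E4
  R3 @ bar2.3: B4 above E4
  R1 @ bar3.0: E3/E4 P8 -> C3/C4 P8 similar
  R2 @ bar3.0: E3/E4 P8 -> C3/G3 P5 similar
  R3 @ bar3.0: E4 above G3
  R3 @ bar3.1: E4 above G3
  R3 @ bar3.2: E4 above G3
  R3 @ bar3.3: E4 above G3
  R1 @ bar4.0: C3/G3 P5 -> D3/A3 P5 similar
  R2 @ bar4.0: C3/E4 M3 -> D3/A4 P5 similar
  R2 @ bar4.0: E4/G3 M6 -> A4/A3 P8 similar
  R3 @ bar4.0: A4 above A3
  R3 @ bar4.1: A4 above A3
  R3 @ bar4.2: A4 above A3
  R3 @ bar4.3: A4 above A3
  R1 @ bar5.0: D3/A4 P5 -> F3/C5 P5 similar
  R1 @ bar5.0: D3/A3 P5 -> F3/C4 P5 similar
  R1 @ bar5.0: A4/A3 P8 -> C5/C4 P8 similar
  R3 @ bar5.0: C5 above C4
  R3 @ bar5.1: C5 above C4
  R3 @ bar5.2: C5 above C4
  R3 @ bar5.3: C5 above C4
  R1 @ bar6.0: F3/C5 P5 -> D3/A4 P5 similar
  R3 @ bar6.0: A4 above D4
  R3 @ bar6.1: A4 above D4
  R3 @ bar6.2: A4 above D4
  R3 @ bar6.3: A4 above D4
  R1 @ bar7.0: D3/D4 P8 -> F3/F4 P8 similar
  R3 @ bar7.0: A4 above F4
  R8 @ bar7.0: penult P8 not 3rd/6th
  R3 @ bar7.1: A4 above F4
  R3 @ bar7.2: A4 above F4
  R3 @ bar7.3: A4 above F4
  R1 @ bar8.0: D4/A4 P5 -> E4/B4 P5 similar
  R3 @ bar8.0: B4 above G4
  R3 @ bar8.1: B4 above G4
  R3 @ bar8.2: B4 above G4
  R3 @ bar8.3: B4 above G4
  R6 @ bar8.3: closes on m3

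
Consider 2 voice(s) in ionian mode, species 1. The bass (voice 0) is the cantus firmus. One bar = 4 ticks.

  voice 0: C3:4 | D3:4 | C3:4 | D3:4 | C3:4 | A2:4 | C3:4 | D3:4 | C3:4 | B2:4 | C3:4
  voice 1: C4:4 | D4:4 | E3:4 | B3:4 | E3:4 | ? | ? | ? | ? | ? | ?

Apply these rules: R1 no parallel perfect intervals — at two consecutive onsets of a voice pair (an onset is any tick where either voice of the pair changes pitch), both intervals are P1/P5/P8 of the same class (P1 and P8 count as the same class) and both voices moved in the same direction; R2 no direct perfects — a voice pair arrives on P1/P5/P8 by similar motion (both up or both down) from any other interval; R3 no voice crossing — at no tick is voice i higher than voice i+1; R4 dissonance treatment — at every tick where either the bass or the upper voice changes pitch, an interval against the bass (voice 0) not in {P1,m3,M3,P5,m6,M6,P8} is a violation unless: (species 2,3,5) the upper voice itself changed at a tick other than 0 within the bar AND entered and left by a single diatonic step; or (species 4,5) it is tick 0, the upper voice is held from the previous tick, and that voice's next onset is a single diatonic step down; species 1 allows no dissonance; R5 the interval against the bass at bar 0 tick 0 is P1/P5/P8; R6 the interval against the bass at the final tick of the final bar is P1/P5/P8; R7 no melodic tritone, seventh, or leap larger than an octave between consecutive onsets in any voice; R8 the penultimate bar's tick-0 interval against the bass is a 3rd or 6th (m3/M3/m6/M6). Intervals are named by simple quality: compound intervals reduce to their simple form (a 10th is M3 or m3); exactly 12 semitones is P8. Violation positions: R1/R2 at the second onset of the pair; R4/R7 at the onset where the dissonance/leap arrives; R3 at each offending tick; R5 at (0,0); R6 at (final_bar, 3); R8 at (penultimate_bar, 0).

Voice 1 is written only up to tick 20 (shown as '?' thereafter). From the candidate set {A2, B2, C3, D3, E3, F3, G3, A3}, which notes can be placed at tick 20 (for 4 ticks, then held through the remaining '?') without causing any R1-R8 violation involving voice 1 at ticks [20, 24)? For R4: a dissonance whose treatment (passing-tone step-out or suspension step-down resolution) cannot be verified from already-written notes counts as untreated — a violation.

{A3, C3, E3, F3}

A2: violates R2
B2: violates R4
C3: legal
D3: violates R4
E3: legal
F3: legal
G3: violates R4
A3: legal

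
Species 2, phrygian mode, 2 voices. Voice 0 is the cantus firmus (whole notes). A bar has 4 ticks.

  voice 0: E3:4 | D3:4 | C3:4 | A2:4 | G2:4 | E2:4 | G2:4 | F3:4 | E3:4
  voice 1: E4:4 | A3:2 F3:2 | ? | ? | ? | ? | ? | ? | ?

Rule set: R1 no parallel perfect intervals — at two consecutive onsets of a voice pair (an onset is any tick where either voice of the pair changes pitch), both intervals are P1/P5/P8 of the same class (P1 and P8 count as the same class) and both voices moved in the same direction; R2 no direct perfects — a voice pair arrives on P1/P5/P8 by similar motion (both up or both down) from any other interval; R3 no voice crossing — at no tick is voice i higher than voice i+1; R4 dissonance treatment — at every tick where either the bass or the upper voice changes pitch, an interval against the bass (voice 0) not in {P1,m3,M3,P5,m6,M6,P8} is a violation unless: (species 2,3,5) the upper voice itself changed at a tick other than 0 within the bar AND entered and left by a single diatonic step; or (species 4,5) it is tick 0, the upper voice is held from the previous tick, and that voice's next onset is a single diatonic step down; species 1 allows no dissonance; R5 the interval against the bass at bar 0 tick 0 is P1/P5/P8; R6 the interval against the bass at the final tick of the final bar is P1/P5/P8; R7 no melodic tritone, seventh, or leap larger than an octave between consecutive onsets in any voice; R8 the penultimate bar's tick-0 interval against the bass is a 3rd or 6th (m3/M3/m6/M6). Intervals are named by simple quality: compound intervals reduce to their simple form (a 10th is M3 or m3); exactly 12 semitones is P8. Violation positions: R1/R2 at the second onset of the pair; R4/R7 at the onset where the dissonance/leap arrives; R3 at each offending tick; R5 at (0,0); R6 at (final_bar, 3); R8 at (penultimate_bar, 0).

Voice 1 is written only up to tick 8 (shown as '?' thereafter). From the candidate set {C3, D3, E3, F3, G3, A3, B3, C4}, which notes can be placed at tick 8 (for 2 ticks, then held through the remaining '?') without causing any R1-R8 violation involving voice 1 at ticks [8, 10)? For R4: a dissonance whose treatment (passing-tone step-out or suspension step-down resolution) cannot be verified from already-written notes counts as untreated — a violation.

C3: violates R2
D3: violates R4
E3: legal
F3: violates R4
G3: legal
A3: legal
B3: violates R4,R7
C4: legal

{A3, C4, E3, G3}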